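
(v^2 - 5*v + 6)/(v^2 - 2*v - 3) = (v - 2)/(v + 1)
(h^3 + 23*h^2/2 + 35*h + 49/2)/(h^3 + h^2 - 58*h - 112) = (2*h^2 + 9*h + 7)/(2*(h^2 - 6*h - 16))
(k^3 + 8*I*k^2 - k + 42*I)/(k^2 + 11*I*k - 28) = (k^2 + I*k + 6)/(k + 4*I)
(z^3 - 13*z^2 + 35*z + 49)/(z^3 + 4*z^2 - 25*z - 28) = (z^2 - 14*z + 49)/(z^2 + 3*z - 28)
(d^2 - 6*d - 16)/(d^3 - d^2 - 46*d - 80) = 1/(d + 5)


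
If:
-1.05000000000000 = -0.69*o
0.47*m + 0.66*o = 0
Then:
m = -2.14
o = 1.52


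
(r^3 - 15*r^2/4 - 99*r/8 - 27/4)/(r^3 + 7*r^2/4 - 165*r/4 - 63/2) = (r + 3/2)/(r + 7)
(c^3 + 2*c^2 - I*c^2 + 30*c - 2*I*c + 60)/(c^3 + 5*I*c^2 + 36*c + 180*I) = (c + 2)/(c + 6*I)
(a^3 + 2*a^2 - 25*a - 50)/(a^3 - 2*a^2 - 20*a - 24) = (a^2 - 25)/(a^2 - 4*a - 12)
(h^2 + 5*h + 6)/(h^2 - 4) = (h + 3)/(h - 2)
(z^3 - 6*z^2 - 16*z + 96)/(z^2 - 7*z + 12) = (z^2 - 2*z - 24)/(z - 3)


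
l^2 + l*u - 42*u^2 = (l - 6*u)*(l + 7*u)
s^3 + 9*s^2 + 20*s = s*(s + 4)*(s + 5)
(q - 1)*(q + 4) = q^2 + 3*q - 4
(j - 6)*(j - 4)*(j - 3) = j^3 - 13*j^2 + 54*j - 72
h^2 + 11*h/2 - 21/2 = (h - 3/2)*(h + 7)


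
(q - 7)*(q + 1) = q^2 - 6*q - 7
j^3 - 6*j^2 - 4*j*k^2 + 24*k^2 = (j - 6)*(j - 2*k)*(j + 2*k)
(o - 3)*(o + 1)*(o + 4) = o^3 + 2*o^2 - 11*o - 12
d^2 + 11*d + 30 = (d + 5)*(d + 6)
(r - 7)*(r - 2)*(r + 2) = r^3 - 7*r^2 - 4*r + 28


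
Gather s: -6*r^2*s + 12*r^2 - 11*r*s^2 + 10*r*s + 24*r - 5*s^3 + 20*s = 12*r^2 - 11*r*s^2 + 24*r - 5*s^3 + s*(-6*r^2 + 10*r + 20)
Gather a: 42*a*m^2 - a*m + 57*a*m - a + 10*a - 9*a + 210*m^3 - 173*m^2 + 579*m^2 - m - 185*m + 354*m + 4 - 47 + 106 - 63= a*(42*m^2 + 56*m) + 210*m^3 + 406*m^2 + 168*m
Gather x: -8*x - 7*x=-15*x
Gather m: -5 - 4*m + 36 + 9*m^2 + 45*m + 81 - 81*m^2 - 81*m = -72*m^2 - 40*m + 112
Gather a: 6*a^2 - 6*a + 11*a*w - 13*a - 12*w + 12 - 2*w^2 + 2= 6*a^2 + a*(11*w - 19) - 2*w^2 - 12*w + 14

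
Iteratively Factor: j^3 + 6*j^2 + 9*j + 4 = (j + 1)*(j^2 + 5*j + 4) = (j + 1)^2*(j + 4)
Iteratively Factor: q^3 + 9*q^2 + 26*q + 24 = (q + 3)*(q^2 + 6*q + 8) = (q + 2)*(q + 3)*(q + 4)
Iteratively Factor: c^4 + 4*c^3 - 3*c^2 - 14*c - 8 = (c + 4)*(c^3 - 3*c - 2) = (c - 2)*(c + 4)*(c^2 + 2*c + 1) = (c - 2)*(c + 1)*(c + 4)*(c + 1)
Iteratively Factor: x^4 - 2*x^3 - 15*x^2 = (x - 5)*(x^3 + 3*x^2) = x*(x - 5)*(x^2 + 3*x) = x^2*(x - 5)*(x + 3)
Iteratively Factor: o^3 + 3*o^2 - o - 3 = (o + 1)*(o^2 + 2*o - 3) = (o - 1)*(o + 1)*(o + 3)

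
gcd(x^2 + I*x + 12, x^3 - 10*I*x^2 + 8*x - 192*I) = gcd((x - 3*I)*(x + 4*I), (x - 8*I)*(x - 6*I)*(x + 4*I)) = x + 4*I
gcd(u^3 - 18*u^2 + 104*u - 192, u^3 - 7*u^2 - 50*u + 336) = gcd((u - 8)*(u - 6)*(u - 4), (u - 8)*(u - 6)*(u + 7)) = u^2 - 14*u + 48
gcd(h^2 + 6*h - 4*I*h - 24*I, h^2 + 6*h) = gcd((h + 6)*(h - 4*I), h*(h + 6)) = h + 6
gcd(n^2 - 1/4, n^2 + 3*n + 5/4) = n + 1/2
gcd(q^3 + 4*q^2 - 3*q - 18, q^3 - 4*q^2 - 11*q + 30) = q^2 + q - 6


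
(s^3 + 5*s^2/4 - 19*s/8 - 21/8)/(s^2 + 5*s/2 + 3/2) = (8*s^2 + 2*s - 21)/(4*(2*s + 3))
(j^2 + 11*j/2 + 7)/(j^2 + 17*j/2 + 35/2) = (j + 2)/(j + 5)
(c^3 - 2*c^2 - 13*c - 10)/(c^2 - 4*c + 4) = (c^3 - 2*c^2 - 13*c - 10)/(c^2 - 4*c + 4)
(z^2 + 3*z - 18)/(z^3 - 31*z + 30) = (z - 3)/(z^2 - 6*z + 5)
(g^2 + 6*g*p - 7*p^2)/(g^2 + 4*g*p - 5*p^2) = (g + 7*p)/(g + 5*p)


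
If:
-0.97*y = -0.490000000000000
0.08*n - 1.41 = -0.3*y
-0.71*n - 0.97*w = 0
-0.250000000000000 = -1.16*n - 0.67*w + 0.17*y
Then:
No Solution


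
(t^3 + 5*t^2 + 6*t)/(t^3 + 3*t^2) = (t + 2)/t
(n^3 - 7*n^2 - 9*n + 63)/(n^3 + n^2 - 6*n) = (n^2 - 10*n + 21)/(n*(n - 2))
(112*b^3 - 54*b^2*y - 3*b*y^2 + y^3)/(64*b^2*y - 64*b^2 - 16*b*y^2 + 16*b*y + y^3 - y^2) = (-14*b^2 + 5*b*y + y^2)/(-8*b*y + 8*b + y^2 - y)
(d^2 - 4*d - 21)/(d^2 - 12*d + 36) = (d^2 - 4*d - 21)/(d^2 - 12*d + 36)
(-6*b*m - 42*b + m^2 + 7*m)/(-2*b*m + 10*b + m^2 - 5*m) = (6*b*m + 42*b - m^2 - 7*m)/(2*b*m - 10*b - m^2 + 5*m)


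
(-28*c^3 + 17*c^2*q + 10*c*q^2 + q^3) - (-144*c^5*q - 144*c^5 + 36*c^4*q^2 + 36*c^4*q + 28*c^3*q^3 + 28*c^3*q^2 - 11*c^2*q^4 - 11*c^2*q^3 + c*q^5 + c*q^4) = 144*c^5*q + 144*c^5 - 36*c^4*q^2 - 36*c^4*q - 28*c^3*q^3 - 28*c^3*q^2 - 28*c^3 + 11*c^2*q^4 + 11*c^2*q^3 + 17*c^2*q - c*q^5 - c*q^4 + 10*c*q^2 + q^3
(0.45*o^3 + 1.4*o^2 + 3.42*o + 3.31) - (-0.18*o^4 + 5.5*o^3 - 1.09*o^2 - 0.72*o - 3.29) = 0.18*o^4 - 5.05*o^3 + 2.49*o^2 + 4.14*o + 6.6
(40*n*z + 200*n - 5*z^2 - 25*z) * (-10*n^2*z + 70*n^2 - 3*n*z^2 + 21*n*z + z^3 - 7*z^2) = -400*n^3*z^2 + 800*n^3*z + 14000*n^3 - 70*n^2*z^3 + 140*n^2*z^2 + 2450*n^2*z + 55*n*z^4 - 110*n*z^3 - 1925*n*z^2 - 5*z^5 + 10*z^4 + 175*z^3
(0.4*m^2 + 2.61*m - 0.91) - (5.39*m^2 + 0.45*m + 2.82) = -4.99*m^2 + 2.16*m - 3.73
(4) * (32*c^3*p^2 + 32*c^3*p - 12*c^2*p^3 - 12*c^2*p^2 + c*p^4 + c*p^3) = 128*c^3*p^2 + 128*c^3*p - 48*c^2*p^3 - 48*c^2*p^2 + 4*c*p^4 + 4*c*p^3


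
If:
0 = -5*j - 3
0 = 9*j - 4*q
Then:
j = -3/5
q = -27/20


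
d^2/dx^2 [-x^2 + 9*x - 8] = -2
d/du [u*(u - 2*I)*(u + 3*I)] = 3*u^2 + 2*I*u + 6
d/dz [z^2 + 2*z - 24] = 2*z + 2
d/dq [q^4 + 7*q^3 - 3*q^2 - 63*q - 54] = 4*q^3 + 21*q^2 - 6*q - 63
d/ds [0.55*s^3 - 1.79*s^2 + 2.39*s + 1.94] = 1.65*s^2 - 3.58*s + 2.39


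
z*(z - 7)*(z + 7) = z^3 - 49*z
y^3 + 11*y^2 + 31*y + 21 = (y + 1)*(y + 3)*(y + 7)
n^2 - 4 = (n - 2)*(n + 2)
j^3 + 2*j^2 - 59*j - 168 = (j - 8)*(j + 3)*(j + 7)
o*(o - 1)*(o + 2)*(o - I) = o^4 + o^3 - I*o^3 - 2*o^2 - I*o^2 + 2*I*o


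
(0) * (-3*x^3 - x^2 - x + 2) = 0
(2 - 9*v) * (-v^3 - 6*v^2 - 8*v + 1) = 9*v^4 + 52*v^3 + 60*v^2 - 25*v + 2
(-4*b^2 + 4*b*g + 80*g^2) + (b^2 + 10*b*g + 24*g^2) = -3*b^2 + 14*b*g + 104*g^2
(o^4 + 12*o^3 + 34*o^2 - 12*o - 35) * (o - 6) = o^5 + 6*o^4 - 38*o^3 - 216*o^2 + 37*o + 210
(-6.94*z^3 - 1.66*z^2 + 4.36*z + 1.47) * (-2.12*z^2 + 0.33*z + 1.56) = 14.7128*z^5 + 1.229*z^4 - 20.6174*z^3 - 4.2672*z^2 + 7.2867*z + 2.2932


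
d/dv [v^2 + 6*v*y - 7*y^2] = 2*v + 6*y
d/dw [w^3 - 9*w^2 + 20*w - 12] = 3*w^2 - 18*w + 20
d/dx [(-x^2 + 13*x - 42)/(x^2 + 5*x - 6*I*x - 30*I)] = (x^2*(-18 + 6*I) + x*(84 + 60*I) + 210 - 642*I)/(x^4 + x^3*(10 - 12*I) + x^2*(-11 - 120*I) + x*(-360 - 300*I) - 900)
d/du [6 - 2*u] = -2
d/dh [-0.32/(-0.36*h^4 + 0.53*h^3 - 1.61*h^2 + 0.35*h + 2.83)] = (-0.4608*h^3 + 0.5088*h^2 - 1.0304*h + 0.112)/(-0.36*h^4 + 0.53*h^3 - 1.61*h^2 + 0.35*h + 2.83)^2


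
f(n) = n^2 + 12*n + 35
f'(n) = 2*n + 12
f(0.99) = 47.86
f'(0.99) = 13.98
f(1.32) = 52.58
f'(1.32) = 14.64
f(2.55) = 72.10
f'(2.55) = 17.10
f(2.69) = 74.52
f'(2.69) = 17.38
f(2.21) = 66.40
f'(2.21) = 16.42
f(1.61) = 56.91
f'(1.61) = 15.22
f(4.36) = 106.33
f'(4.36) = 20.72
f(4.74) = 114.35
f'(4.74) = 21.48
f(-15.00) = 80.00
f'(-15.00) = -18.00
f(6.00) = 143.00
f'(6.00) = 24.00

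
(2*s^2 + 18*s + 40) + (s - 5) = 2*s^2 + 19*s + 35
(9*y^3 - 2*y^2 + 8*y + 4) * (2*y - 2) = 18*y^4 - 22*y^3 + 20*y^2 - 8*y - 8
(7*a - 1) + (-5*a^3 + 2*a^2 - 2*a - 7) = -5*a^3 + 2*a^2 + 5*a - 8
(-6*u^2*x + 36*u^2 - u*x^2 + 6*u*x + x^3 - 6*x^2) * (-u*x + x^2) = 6*u^3*x^2 - 36*u^3*x - 5*u^2*x^3 + 30*u^2*x^2 - 2*u*x^4 + 12*u*x^3 + x^5 - 6*x^4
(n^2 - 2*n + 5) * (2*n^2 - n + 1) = 2*n^4 - 5*n^3 + 13*n^2 - 7*n + 5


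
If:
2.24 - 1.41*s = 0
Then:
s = 1.59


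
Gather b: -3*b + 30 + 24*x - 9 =-3*b + 24*x + 21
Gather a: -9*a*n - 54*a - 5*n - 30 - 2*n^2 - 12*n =a*(-9*n - 54) - 2*n^2 - 17*n - 30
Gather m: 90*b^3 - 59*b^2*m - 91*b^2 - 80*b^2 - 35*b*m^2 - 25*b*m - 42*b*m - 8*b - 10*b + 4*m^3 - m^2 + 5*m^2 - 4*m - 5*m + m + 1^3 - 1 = 90*b^3 - 171*b^2 - 18*b + 4*m^3 + m^2*(4 - 35*b) + m*(-59*b^2 - 67*b - 8)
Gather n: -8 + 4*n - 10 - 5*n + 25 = 7 - n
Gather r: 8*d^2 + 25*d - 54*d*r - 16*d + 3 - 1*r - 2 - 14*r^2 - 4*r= 8*d^2 + 9*d - 14*r^2 + r*(-54*d - 5) + 1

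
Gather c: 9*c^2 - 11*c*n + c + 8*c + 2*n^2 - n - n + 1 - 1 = 9*c^2 + c*(9 - 11*n) + 2*n^2 - 2*n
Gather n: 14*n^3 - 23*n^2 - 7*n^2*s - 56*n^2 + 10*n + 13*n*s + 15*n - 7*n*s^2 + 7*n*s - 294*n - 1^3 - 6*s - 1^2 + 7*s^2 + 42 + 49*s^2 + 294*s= 14*n^3 + n^2*(-7*s - 79) + n*(-7*s^2 + 20*s - 269) + 56*s^2 + 288*s + 40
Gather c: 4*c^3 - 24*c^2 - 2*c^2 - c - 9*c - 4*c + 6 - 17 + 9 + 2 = 4*c^3 - 26*c^2 - 14*c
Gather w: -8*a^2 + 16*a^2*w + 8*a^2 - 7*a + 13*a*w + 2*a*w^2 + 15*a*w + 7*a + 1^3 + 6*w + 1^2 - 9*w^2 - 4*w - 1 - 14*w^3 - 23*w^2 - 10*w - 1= -14*w^3 + w^2*(2*a - 32) + w*(16*a^2 + 28*a - 8)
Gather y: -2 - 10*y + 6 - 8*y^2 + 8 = -8*y^2 - 10*y + 12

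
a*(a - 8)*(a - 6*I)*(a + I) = a^4 - 8*a^3 - 5*I*a^3 + 6*a^2 + 40*I*a^2 - 48*a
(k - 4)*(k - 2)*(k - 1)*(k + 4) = k^4 - 3*k^3 - 14*k^2 + 48*k - 32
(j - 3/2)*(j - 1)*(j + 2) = j^3 - j^2/2 - 7*j/2 + 3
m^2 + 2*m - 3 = (m - 1)*(m + 3)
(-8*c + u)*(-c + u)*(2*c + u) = 16*c^3 - 10*c^2*u - 7*c*u^2 + u^3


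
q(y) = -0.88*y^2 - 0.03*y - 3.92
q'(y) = -1.76*y - 0.03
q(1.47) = -5.87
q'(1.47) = -2.62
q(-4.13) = -18.81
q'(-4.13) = 7.24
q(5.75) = -33.19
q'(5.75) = -10.15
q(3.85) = -17.08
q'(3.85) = -6.81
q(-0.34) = -4.01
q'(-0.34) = 0.57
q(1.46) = -5.84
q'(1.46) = -2.60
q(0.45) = -4.11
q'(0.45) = -0.82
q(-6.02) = -35.63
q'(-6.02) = 10.57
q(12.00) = -131.00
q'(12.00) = -21.15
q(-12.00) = -130.28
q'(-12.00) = 21.09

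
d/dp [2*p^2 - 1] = 4*p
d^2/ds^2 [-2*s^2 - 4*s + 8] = -4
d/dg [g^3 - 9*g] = 3*g^2 - 9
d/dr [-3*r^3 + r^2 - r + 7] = -9*r^2 + 2*r - 1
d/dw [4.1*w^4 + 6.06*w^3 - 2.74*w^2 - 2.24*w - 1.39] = 16.4*w^3 + 18.18*w^2 - 5.48*w - 2.24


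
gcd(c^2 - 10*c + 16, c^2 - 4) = c - 2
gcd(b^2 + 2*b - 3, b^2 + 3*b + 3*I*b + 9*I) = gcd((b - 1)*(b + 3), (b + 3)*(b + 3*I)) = b + 3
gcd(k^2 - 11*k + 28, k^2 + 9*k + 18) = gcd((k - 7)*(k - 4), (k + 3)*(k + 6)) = 1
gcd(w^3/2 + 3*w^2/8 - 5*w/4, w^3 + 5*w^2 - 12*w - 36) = w + 2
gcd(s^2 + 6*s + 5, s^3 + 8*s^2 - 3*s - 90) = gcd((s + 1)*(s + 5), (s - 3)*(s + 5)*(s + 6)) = s + 5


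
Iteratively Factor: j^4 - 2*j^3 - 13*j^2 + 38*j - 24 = (j - 3)*(j^3 + j^2 - 10*j + 8) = (j - 3)*(j - 2)*(j^2 + 3*j - 4) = (j - 3)*(j - 2)*(j + 4)*(j - 1)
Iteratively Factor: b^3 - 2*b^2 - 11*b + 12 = (b - 4)*(b^2 + 2*b - 3) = (b - 4)*(b + 3)*(b - 1)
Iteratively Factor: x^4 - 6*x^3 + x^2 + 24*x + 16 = (x + 1)*(x^3 - 7*x^2 + 8*x + 16) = (x - 4)*(x + 1)*(x^2 - 3*x - 4) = (x - 4)^2*(x + 1)*(x + 1)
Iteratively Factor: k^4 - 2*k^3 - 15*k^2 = (k)*(k^3 - 2*k^2 - 15*k) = k*(k + 3)*(k^2 - 5*k) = k*(k - 5)*(k + 3)*(k)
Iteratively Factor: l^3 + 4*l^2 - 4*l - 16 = (l - 2)*(l^2 + 6*l + 8) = (l - 2)*(l + 2)*(l + 4)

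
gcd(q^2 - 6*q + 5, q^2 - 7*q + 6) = q - 1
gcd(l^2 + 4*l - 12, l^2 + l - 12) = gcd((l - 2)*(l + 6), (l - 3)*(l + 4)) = 1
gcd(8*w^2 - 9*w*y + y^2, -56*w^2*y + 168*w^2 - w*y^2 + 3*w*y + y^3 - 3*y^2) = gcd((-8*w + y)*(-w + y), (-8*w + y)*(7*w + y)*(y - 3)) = -8*w + y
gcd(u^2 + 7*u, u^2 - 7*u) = u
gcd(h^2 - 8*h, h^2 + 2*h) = h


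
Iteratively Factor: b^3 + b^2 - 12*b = (b - 3)*(b^2 + 4*b) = b*(b - 3)*(b + 4)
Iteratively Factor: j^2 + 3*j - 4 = (j - 1)*(j + 4)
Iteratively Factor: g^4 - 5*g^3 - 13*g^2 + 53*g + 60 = (g + 3)*(g^3 - 8*g^2 + 11*g + 20) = (g - 5)*(g + 3)*(g^2 - 3*g - 4) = (g - 5)*(g - 4)*(g + 3)*(g + 1)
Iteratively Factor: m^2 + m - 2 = (m + 2)*(m - 1)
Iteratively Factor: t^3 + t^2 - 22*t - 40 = (t + 2)*(t^2 - t - 20) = (t - 5)*(t + 2)*(t + 4)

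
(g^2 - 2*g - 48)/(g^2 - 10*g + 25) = (g^2 - 2*g - 48)/(g^2 - 10*g + 25)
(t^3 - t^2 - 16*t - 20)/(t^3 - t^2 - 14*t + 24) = (t^3 - t^2 - 16*t - 20)/(t^3 - t^2 - 14*t + 24)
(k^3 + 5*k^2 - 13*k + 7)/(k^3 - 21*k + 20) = (k^2 + 6*k - 7)/(k^2 + k - 20)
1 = 1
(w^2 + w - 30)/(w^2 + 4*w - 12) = (w - 5)/(w - 2)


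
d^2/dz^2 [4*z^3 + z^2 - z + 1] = 24*z + 2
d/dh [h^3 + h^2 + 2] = h*(3*h + 2)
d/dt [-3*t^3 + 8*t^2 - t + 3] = -9*t^2 + 16*t - 1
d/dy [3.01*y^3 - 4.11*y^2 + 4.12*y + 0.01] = 9.03*y^2 - 8.22*y + 4.12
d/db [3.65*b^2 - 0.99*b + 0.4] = 7.3*b - 0.99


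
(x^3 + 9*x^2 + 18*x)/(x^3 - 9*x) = (x + 6)/(x - 3)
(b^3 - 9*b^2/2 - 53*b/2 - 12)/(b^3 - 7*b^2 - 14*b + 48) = (b + 1/2)/(b - 2)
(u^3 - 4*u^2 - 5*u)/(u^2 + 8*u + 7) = u*(u - 5)/(u + 7)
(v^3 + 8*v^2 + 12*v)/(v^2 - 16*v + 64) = v*(v^2 + 8*v + 12)/(v^2 - 16*v + 64)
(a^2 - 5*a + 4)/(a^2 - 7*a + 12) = (a - 1)/(a - 3)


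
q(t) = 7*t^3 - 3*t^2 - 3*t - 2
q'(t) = 21*t^2 - 6*t - 3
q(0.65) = -3.30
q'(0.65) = 1.97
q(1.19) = 1.98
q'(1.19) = 19.60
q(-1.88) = -53.48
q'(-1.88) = 82.50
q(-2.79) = -169.01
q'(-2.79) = 177.21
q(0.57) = -3.39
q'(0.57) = 0.40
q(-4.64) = -751.95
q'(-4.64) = 476.96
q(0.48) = -3.36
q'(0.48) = -1.04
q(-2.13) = -76.87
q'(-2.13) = 105.05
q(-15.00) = -24257.00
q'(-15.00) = 4812.00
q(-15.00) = -24257.00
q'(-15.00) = 4812.00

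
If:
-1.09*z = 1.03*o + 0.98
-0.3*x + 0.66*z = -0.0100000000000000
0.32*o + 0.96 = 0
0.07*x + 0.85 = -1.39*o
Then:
No Solution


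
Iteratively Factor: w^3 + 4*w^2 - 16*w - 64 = (w + 4)*(w^2 - 16) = (w + 4)^2*(w - 4)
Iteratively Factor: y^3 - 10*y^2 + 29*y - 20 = (y - 5)*(y^2 - 5*y + 4) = (y - 5)*(y - 1)*(y - 4)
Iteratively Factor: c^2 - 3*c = (c)*(c - 3)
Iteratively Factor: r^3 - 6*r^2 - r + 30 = (r - 3)*(r^2 - 3*r - 10) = (r - 5)*(r - 3)*(r + 2)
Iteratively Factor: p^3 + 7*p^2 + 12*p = (p + 3)*(p^2 + 4*p) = p*(p + 3)*(p + 4)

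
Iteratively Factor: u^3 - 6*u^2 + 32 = (u - 4)*(u^2 - 2*u - 8) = (u - 4)^2*(u + 2)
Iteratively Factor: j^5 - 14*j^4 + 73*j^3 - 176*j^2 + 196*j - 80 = (j - 2)*(j^4 - 12*j^3 + 49*j^2 - 78*j + 40) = (j - 2)^2*(j^3 - 10*j^2 + 29*j - 20) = (j - 2)^2*(j - 1)*(j^2 - 9*j + 20) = (j - 4)*(j - 2)^2*(j - 1)*(j - 5)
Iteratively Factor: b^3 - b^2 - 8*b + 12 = (b - 2)*(b^2 + b - 6) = (b - 2)*(b + 3)*(b - 2)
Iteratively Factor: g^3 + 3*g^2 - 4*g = (g + 4)*(g^2 - g) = (g - 1)*(g + 4)*(g)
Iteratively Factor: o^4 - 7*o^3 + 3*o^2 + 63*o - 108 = (o - 4)*(o^3 - 3*o^2 - 9*o + 27) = (o - 4)*(o - 3)*(o^2 - 9) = (o - 4)*(o - 3)^2*(o + 3)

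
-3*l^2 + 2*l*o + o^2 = (-l + o)*(3*l + o)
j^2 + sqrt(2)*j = j*(j + sqrt(2))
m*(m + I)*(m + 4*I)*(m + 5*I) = m^4 + 10*I*m^3 - 29*m^2 - 20*I*m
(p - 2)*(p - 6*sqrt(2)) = p^2 - 6*sqrt(2)*p - 2*p + 12*sqrt(2)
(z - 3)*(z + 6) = z^2 + 3*z - 18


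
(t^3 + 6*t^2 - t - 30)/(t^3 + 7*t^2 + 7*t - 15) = (t - 2)/(t - 1)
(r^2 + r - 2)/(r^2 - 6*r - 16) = (r - 1)/(r - 8)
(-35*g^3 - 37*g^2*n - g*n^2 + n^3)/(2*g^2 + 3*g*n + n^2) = (-35*g^2 - 2*g*n + n^2)/(2*g + n)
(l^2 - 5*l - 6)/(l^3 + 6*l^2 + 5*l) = (l - 6)/(l*(l + 5))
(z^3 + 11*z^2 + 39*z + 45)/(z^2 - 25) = (z^2 + 6*z + 9)/(z - 5)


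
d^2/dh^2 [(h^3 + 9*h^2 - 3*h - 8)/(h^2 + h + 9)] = 40*(-h^3 - 12*h^2 + 15*h + 41)/(h^6 + 3*h^5 + 30*h^4 + 55*h^3 + 270*h^2 + 243*h + 729)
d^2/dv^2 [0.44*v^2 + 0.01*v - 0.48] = 0.880000000000000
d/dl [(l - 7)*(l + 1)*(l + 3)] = 3*l^2 - 6*l - 25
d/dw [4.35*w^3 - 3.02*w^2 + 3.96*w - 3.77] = 13.05*w^2 - 6.04*w + 3.96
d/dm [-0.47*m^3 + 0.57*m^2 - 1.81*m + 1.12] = -1.41*m^2 + 1.14*m - 1.81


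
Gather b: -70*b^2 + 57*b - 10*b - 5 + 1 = -70*b^2 + 47*b - 4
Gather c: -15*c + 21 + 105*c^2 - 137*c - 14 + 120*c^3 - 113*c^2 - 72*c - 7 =120*c^3 - 8*c^2 - 224*c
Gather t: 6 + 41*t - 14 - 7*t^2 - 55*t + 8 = -7*t^2 - 14*t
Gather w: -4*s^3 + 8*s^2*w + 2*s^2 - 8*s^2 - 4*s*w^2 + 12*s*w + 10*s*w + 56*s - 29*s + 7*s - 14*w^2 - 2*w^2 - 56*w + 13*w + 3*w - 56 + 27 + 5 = -4*s^3 - 6*s^2 + 34*s + w^2*(-4*s - 16) + w*(8*s^2 + 22*s - 40) - 24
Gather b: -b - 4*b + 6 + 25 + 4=35 - 5*b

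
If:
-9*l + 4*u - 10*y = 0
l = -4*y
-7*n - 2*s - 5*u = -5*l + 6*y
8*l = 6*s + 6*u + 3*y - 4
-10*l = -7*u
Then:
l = 0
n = -4/21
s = 2/3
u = 0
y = 0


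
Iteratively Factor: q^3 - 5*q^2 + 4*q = (q - 1)*(q^2 - 4*q) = q*(q - 1)*(q - 4)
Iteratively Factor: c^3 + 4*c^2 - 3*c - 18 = (c - 2)*(c^2 + 6*c + 9) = (c - 2)*(c + 3)*(c + 3)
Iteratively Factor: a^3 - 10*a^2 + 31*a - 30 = (a - 5)*(a^2 - 5*a + 6) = (a - 5)*(a - 3)*(a - 2)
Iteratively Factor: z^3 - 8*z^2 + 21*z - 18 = (z - 3)*(z^2 - 5*z + 6) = (z - 3)*(z - 2)*(z - 3)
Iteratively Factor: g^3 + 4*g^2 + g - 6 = (g + 2)*(g^2 + 2*g - 3) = (g - 1)*(g + 2)*(g + 3)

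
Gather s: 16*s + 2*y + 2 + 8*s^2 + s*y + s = 8*s^2 + s*(y + 17) + 2*y + 2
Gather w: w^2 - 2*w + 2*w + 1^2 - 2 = w^2 - 1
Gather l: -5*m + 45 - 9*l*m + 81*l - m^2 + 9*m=l*(81 - 9*m) - m^2 + 4*m + 45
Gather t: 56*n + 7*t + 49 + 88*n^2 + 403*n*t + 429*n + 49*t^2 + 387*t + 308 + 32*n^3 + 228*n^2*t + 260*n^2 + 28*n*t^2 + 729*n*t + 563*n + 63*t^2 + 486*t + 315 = 32*n^3 + 348*n^2 + 1048*n + t^2*(28*n + 112) + t*(228*n^2 + 1132*n + 880) + 672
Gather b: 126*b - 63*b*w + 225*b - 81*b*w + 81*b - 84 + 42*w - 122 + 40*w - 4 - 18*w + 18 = b*(432 - 144*w) + 64*w - 192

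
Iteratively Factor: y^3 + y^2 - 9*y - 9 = (y + 1)*(y^2 - 9) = (y + 1)*(y + 3)*(y - 3)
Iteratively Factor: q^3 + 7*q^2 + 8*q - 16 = (q + 4)*(q^2 + 3*q - 4) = (q - 1)*(q + 4)*(q + 4)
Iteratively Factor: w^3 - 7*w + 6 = (w + 3)*(w^2 - 3*w + 2) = (w - 1)*(w + 3)*(w - 2)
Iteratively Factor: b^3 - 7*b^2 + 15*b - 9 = (b - 3)*(b^2 - 4*b + 3) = (b - 3)*(b - 1)*(b - 3)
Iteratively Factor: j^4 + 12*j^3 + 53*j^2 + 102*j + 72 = (j + 3)*(j^3 + 9*j^2 + 26*j + 24) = (j + 3)*(j + 4)*(j^2 + 5*j + 6) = (j + 3)^2*(j + 4)*(j + 2)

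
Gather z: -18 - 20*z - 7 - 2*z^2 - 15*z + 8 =-2*z^2 - 35*z - 17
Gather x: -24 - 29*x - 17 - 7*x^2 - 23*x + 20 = -7*x^2 - 52*x - 21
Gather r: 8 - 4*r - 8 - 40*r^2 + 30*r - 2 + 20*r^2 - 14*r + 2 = -20*r^2 + 12*r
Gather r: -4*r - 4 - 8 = -4*r - 12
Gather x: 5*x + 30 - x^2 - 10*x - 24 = -x^2 - 5*x + 6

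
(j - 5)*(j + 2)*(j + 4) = j^3 + j^2 - 22*j - 40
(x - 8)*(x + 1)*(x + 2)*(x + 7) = x^4 + 2*x^3 - 57*x^2 - 170*x - 112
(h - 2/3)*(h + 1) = h^2 + h/3 - 2/3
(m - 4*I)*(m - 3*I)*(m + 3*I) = m^3 - 4*I*m^2 + 9*m - 36*I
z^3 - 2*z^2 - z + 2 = (z - 2)*(z - 1)*(z + 1)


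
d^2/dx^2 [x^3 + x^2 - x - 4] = 6*x + 2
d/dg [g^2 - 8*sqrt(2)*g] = 2*g - 8*sqrt(2)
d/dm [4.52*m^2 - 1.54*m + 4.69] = 9.04*m - 1.54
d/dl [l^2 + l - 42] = 2*l + 1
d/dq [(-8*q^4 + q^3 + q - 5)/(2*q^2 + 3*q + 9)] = (-32*q^5 - 70*q^4 - 282*q^3 + 25*q^2 + 20*q + 24)/(4*q^4 + 12*q^3 + 45*q^2 + 54*q + 81)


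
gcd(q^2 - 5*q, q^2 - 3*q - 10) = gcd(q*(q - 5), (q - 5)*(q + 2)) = q - 5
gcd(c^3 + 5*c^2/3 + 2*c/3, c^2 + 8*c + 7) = c + 1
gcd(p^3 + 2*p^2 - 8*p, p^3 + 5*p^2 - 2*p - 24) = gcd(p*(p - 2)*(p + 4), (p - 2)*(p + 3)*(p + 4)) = p^2 + 2*p - 8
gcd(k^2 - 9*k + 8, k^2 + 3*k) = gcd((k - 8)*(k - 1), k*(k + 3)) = 1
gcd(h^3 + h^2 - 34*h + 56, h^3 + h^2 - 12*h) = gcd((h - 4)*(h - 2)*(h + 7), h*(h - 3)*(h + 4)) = 1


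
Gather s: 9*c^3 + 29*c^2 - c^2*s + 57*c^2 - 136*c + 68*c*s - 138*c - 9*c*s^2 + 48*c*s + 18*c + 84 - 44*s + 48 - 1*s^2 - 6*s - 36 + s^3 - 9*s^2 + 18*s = 9*c^3 + 86*c^2 - 256*c + s^3 + s^2*(-9*c - 10) + s*(-c^2 + 116*c - 32) + 96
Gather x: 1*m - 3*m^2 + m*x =-3*m^2 + m*x + m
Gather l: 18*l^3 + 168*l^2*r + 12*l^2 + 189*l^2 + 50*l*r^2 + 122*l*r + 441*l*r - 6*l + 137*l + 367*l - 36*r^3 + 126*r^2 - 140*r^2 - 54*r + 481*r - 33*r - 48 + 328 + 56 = 18*l^3 + l^2*(168*r + 201) + l*(50*r^2 + 563*r + 498) - 36*r^3 - 14*r^2 + 394*r + 336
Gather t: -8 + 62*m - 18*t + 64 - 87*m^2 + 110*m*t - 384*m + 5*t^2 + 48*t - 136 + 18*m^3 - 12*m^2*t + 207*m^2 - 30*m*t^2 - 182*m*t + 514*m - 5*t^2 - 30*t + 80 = 18*m^3 + 120*m^2 - 30*m*t^2 + 192*m + t*(-12*m^2 - 72*m)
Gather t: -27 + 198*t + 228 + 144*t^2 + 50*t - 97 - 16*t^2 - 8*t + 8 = 128*t^2 + 240*t + 112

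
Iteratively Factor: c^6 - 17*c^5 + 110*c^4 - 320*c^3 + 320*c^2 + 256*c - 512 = (c - 2)*(c^5 - 15*c^4 + 80*c^3 - 160*c^2 + 256) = (c - 4)*(c - 2)*(c^4 - 11*c^3 + 36*c^2 - 16*c - 64) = (c - 4)^2*(c - 2)*(c^3 - 7*c^2 + 8*c + 16) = (c - 4)^3*(c - 2)*(c^2 - 3*c - 4) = (c - 4)^3*(c - 2)*(c + 1)*(c - 4)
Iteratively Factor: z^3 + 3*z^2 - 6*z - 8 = (z + 1)*(z^2 + 2*z - 8) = (z + 1)*(z + 4)*(z - 2)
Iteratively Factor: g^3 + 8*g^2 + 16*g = (g + 4)*(g^2 + 4*g) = g*(g + 4)*(g + 4)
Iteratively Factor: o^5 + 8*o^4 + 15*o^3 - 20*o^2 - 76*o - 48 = (o + 1)*(o^4 + 7*o^3 + 8*o^2 - 28*o - 48) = (o + 1)*(o + 2)*(o^3 + 5*o^2 - 2*o - 24) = (o + 1)*(o + 2)*(o + 3)*(o^2 + 2*o - 8) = (o - 2)*(o + 1)*(o + 2)*(o + 3)*(o + 4)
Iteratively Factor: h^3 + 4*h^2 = (h)*(h^2 + 4*h) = h*(h + 4)*(h)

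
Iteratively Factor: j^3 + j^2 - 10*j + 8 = (j + 4)*(j^2 - 3*j + 2) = (j - 2)*(j + 4)*(j - 1)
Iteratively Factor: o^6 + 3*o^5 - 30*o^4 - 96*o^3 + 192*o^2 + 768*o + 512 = (o - 4)*(o^5 + 7*o^4 - 2*o^3 - 104*o^2 - 224*o - 128) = (o - 4)*(o + 1)*(o^4 + 6*o^3 - 8*o^2 - 96*o - 128) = (o - 4)^2*(o + 1)*(o^3 + 10*o^2 + 32*o + 32) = (o - 4)^2*(o + 1)*(o + 2)*(o^2 + 8*o + 16) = (o - 4)^2*(o + 1)*(o + 2)*(o + 4)*(o + 4)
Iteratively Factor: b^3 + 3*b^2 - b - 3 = (b + 3)*(b^2 - 1) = (b + 1)*(b + 3)*(b - 1)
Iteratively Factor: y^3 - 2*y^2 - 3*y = (y)*(y^2 - 2*y - 3) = y*(y - 3)*(y + 1)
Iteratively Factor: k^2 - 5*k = (k)*(k - 5)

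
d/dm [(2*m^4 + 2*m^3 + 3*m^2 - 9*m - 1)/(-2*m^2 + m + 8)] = (-8*m^5 + 2*m^4 + 68*m^3 + 33*m^2 + 44*m - 71)/(4*m^4 - 4*m^3 - 31*m^2 + 16*m + 64)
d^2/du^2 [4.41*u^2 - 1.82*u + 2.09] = 8.82000000000000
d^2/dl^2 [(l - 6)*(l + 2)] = 2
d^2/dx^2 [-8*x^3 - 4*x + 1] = -48*x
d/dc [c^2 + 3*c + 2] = 2*c + 3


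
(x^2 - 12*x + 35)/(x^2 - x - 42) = (x - 5)/(x + 6)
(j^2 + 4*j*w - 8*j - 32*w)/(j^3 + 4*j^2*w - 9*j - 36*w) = (j - 8)/(j^2 - 9)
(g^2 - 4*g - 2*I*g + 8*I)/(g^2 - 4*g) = (g - 2*I)/g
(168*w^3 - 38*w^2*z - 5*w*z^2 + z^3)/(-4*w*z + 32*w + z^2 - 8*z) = (-42*w^2 - w*z + z^2)/(z - 8)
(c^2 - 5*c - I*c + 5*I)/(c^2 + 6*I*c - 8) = (c^2 - 5*c - I*c + 5*I)/(c^2 + 6*I*c - 8)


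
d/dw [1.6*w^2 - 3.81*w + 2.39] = 3.2*w - 3.81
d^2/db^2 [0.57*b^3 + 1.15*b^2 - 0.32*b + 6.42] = 3.42*b + 2.3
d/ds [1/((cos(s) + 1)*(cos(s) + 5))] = 2*(cos(s) + 3)*sin(s)/((cos(s) + 1)^2*(cos(s) + 5)^2)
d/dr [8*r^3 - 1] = 24*r^2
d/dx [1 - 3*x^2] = -6*x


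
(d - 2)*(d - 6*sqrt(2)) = d^2 - 6*sqrt(2)*d - 2*d + 12*sqrt(2)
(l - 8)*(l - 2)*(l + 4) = l^3 - 6*l^2 - 24*l + 64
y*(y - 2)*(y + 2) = y^3 - 4*y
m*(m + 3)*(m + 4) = m^3 + 7*m^2 + 12*m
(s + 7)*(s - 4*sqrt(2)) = s^2 - 4*sqrt(2)*s + 7*s - 28*sqrt(2)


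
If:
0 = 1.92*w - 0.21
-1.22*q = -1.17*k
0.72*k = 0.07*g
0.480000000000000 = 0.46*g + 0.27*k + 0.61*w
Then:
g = 0.85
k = 0.08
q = 0.08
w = 0.11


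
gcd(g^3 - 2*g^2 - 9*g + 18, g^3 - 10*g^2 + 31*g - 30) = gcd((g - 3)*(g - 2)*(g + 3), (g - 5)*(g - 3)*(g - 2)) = g^2 - 5*g + 6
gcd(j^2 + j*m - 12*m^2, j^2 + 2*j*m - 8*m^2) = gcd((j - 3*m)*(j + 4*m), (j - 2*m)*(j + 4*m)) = j + 4*m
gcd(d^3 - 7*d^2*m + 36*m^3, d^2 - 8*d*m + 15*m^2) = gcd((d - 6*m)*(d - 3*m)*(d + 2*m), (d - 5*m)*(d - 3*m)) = d - 3*m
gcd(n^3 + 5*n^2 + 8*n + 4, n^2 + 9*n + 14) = n + 2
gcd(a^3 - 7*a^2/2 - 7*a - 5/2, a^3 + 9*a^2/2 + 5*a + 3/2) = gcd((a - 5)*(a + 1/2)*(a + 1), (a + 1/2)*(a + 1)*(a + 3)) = a^2 + 3*a/2 + 1/2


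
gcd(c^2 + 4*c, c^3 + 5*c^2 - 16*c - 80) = c + 4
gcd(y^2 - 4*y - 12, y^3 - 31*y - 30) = y - 6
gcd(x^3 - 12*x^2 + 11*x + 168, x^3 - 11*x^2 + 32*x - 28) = x - 7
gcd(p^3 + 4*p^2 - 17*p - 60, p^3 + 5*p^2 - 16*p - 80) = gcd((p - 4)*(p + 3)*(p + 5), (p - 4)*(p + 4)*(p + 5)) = p^2 + p - 20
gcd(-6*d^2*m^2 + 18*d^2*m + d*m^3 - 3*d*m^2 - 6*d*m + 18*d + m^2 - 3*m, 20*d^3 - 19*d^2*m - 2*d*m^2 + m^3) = 1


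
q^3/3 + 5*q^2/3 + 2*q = q*(q/3 + 1)*(q + 2)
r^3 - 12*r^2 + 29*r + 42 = (r - 7)*(r - 6)*(r + 1)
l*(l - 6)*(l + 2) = l^3 - 4*l^2 - 12*l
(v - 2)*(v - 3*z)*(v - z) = v^3 - 4*v^2*z - 2*v^2 + 3*v*z^2 + 8*v*z - 6*z^2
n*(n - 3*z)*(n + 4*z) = n^3 + n^2*z - 12*n*z^2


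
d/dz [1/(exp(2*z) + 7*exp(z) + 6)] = (-2*exp(z) - 7)*exp(z)/(exp(2*z) + 7*exp(z) + 6)^2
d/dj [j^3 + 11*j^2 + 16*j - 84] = 3*j^2 + 22*j + 16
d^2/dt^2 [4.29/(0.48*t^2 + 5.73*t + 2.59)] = (-1.976832*t^2 - 23.598432*t + 4.29*(0.96*t + 5.73)*(1.92*t + 11.46) - 10.666656)/(0.48*t^2 + 5.73*t + 2.59)^3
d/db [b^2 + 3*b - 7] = 2*b + 3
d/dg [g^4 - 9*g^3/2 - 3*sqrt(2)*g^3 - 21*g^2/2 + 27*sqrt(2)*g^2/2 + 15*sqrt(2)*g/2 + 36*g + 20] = 4*g^3 - 27*g^2/2 - 9*sqrt(2)*g^2 - 21*g + 27*sqrt(2)*g + 15*sqrt(2)/2 + 36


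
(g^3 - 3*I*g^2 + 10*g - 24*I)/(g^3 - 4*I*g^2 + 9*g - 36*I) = (g - 2*I)/(g - 3*I)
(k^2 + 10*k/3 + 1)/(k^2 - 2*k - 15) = (k + 1/3)/(k - 5)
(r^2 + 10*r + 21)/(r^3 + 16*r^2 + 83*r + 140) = (r + 3)/(r^2 + 9*r + 20)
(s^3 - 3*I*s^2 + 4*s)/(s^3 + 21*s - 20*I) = s*(s + I)/(s^2 + 4*I*s + 5)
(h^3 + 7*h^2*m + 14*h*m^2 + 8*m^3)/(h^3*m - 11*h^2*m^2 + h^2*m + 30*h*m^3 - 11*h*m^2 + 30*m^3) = (h^3 + 7*h^2*m + 14*h*m^2 + 8*m^3)/(m*(h^3 - 11*h^2*m + h^2 + 30*h*m^2 - 11*h*m + 30*m^2))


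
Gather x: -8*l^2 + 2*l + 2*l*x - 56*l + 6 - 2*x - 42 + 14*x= -8*l^2 - 54*l + x*(2*l + 12) - 36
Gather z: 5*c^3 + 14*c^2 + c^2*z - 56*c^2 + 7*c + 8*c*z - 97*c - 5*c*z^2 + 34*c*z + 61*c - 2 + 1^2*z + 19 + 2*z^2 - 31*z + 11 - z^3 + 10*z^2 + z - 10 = 5*c^3 - 42*c^2 - 29*c - z^3 + z^2*(12 - 5*c) + z*(c^2 + 42*c - 29) + 18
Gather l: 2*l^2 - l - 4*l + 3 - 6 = 2*l^2 - 5*l - 3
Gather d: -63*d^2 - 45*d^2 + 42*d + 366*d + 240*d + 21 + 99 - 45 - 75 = -108*d^2 + 648*d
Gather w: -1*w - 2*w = -3*w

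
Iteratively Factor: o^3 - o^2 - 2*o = (o - 2)*(o^2 + o) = (o - 2)*(o + 1)*(o)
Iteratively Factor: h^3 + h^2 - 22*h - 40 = (h - 5)*(h^2 + 6*h + 8) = (h - 5)*(h + 2)*(h + 4)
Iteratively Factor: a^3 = (a)*(a^2) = a^2*(a)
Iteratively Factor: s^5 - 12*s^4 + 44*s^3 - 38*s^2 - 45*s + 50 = (s - 5)*(s^4 - 7*s^3 + 9*s^2 + 7*s - 10) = (s - 5)^2*(s^3 - 2*s^2 - s + 2) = (s - 5)^2*(s - 1)*(s^2 - s - 2) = (s - 5)^2*(s - 1)*(s + 1)*(s - 2)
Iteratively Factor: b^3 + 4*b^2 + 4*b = (b + 2)*(b^2 + 2*b) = (b + 2)^2*(b)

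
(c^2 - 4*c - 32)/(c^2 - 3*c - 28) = (c - 8)/(c - 7)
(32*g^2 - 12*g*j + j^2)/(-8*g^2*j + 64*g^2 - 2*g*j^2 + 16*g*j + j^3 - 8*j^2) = (-8*g + j)/(2*g*j - 16*g + j^2 - 8*j)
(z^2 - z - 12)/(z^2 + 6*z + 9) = (z - 4)/(z + 3)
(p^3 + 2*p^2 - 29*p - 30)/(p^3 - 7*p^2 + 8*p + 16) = (p^2 + p - 30)/(p^2 - 8*p + 16)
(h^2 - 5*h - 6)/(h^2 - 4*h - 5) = (h - 6)/(h - 5)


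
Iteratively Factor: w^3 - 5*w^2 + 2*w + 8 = (w - 2)*(w^2 - 3*w - 4) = (w - 2)*(w + 1)*(w - 4)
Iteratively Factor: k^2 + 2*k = (k)*(k + 2)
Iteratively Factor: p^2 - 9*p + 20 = (p - 5)*(p - 4)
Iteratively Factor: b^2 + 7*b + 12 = (b + 4)*(b + 3)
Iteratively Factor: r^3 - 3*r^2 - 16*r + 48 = (r - 3)*(r^2 - 16) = (r - 3)*(r + 4)*(r - 4)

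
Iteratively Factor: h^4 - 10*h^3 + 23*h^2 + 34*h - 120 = (h - 5)*(h^3 - 5*h^2 - 2*h + 24) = (h - 5)*(h - 3)*(h^2 - 2*h - 8) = (h - 5)*(h - 4)*(h - 3)*(h + 2)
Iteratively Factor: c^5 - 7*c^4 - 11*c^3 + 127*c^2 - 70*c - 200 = (c - 5)*(c^4 - 2*c^3 - 21*c^2 + 22*c + 40) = (c - 5)^2*(c^3 + 3*c^2 - 6*c - 8) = (c - 5)^2*(c + 4)*(c^2 - c - 2) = (c - 5)^2*(c + 1)*(c + 4)*(c - 2)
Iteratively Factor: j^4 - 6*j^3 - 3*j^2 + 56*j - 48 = (j - 4)*(j^3 - 2*j^2 - 11*j + 12) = (j - 4)*(j + 3)*(j^2 - 5*j + 4) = (j - 4)*(j - 1)*(j + 3)*(j - 4)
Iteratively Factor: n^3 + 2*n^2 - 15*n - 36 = (n - 4)*(n^2 + 6*n + 9) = (n - 4)*(n + 3)*(n + 3)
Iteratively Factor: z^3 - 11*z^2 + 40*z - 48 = (z - 3)*(z^2 - 8*z + 16) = (z - 4)*(z - 3)*(z - 4)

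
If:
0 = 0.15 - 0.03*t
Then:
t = 5.00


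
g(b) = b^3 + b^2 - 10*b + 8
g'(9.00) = 251.00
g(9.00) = 728.00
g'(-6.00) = 86.00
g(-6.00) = -112.00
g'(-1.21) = -8.03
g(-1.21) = 19.79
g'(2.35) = 11.27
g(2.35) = 3.00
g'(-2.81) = 8.07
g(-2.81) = 21.81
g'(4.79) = 68.41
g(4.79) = 92.95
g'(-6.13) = 90.47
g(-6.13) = -123.47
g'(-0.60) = -10.12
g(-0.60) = 14.14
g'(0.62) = -7.61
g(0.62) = 2.42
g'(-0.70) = -9.93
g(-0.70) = 15.15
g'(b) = 3*b^2 + 2*b - 10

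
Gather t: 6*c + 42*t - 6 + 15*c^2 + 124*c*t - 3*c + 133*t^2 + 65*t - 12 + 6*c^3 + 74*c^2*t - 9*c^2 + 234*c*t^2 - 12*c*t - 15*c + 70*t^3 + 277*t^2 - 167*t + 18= 6*c^3 + 6*c^2 - 12*c + 70*t^3 + t^2*(234*c + 410) + t*(74*c^2 + 112*c - 60)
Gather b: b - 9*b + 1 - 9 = -8*b - 8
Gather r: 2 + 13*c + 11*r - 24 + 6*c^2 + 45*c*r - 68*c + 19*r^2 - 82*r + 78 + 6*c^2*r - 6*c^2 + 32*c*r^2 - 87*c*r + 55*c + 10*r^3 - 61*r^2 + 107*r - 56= 10*r^3 + r^2*(32*c - 42) + r*(6*c^2 - 42*c + 36)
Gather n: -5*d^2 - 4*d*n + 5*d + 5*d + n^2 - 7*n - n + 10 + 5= -5*d^2 + 10*d + n^2 + n*(-4*d - 8) + 15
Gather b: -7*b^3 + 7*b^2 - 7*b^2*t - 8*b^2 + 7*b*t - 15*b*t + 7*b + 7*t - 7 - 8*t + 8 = -7*b^3 + b^2*(-7*t - 1) + b*(7 - 8*t) - t + 1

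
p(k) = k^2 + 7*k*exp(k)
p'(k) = 7*k*exp(k) + 2*k + 7*exp(k)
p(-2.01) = 2.15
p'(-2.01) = -4.97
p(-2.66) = 5.77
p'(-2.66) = -6.13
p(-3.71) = 13.13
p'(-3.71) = -7.88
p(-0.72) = -1.93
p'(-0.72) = -0.49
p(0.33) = 3.32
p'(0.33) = 13.61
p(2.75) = 308.68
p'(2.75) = 416.12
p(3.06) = 466.20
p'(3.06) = 612.25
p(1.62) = 59.93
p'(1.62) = 95.91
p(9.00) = 510575.29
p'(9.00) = 567233.87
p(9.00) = 510575.29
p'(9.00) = 567233.87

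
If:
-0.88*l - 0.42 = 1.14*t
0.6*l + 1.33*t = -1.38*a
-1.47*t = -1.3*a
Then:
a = 0.15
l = -0.65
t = 0.14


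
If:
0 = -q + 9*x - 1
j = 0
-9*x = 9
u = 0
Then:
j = 0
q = -10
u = 0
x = -1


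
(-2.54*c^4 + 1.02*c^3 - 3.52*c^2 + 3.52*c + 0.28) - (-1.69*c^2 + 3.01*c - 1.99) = -2.54*c^4 + 1.02*c^3 - 1.83*c^2 + 0.51*c + 2.27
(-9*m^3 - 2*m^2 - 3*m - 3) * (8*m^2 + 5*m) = -72*m^5 - 61*m^4 - 34*m^3 - 39*m^2 - 15*m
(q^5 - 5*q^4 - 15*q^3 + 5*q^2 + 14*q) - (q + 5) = q^5 - 5*q^4 - 15*q^3 + 5*q^2 + 13*q - 5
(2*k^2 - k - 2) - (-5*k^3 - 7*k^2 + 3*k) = 5*k^3 + 9*k^2 - 4*k - 2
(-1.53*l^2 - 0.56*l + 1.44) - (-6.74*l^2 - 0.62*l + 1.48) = 5.21*l^2 + 0.0599999999999999*l - 0.04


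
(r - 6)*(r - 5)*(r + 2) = r^3 - 9*r^2 + 8*r + 60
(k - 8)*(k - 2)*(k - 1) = k^3 - 11*k^2 + 26*k - 16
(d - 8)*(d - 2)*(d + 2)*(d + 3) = d^4 - 5*d^3 - 28*d^2 + 20*d + 96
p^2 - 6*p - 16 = (p - 8)*(p + 2)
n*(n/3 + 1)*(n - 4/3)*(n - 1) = n^4/3 + 2*n^3/9 - 17*n^2/9 + 4*n/3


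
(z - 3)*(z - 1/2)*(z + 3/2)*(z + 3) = z^4 + z^3 - 39*z^2/4 - 9*z + 27/4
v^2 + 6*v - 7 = (v - 1)*(v + 7)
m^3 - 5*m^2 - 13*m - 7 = (m - 7)*(m + 1)^2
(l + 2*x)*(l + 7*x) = l^2 + 9*l*x + 14*x^2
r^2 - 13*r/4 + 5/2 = (r - 2)*(r - 5/4)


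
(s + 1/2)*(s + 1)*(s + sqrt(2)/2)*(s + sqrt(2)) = s^4 + 3*s^3/2 + 3*sqrt(2)*s^3/2 + 3*s^2/2 + 9*sqrt(2)*s^2/4 + 3*sqrt(2)*s/4 + 3*s/2 + 1/2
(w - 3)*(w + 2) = w^2 - w - 6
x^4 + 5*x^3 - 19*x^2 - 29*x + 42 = (x - 3)*(x - 1)*(x + 2)*(x + 7)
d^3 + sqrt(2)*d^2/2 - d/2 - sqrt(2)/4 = (d - sqrt(2)/2)*(d + sqrt(2)/2)^2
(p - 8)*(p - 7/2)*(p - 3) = p^3 - 29*p^2/2 + 125*p/2 - 84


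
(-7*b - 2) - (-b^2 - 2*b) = b^2 - 5*b - 2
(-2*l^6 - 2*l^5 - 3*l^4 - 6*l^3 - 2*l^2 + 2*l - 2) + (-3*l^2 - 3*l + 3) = -2*l^6 - 2*l^5 - 3*l^4 - 6*l^3 - 5*l^2 - l + 1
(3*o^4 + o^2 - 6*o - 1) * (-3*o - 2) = -9*o^5 - 6*o^4 - 3*o^3 + 16*o^2 + 15*o + 2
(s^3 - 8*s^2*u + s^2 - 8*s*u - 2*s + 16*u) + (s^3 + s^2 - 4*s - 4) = 2*s^3 - 8*s^2*u + 2*s^2 - 8*s*u - 6*s + 16*u - 4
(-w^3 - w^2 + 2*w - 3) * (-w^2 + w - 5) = w^5 + 2*w^3 + 10*w^2 - 13*w + 15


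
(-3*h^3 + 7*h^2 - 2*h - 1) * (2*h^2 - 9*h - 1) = -6*h^5 + 41*h^4 - 64*h^3 + 9*h^2 + 11*h + 1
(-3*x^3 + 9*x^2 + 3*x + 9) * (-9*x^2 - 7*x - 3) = 27*x^5 - 60*x^4 - 81*x^3 - 129*x^2 - 72*x - 27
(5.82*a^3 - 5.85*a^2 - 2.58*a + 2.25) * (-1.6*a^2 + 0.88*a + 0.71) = -9.312*a^5 + 14.4816*a^4 + 3.1122*a^3 - 10.0239*a^2 + 0.1482*a + 1.5975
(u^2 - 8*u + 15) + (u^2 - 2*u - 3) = 2*u^2 - 10*u + 12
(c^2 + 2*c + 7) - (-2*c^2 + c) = 3*c^2 + c + 7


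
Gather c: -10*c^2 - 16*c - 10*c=-10*c^2 - 26*c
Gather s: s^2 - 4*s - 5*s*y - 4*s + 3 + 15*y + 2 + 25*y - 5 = s^2 + s*(-5*y - 8) + 40*y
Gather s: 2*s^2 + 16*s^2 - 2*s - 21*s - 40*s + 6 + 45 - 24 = 18*s^2 - 63*s + 27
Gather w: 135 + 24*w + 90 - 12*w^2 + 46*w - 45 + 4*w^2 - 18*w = -8*w^2 + 52*w + 180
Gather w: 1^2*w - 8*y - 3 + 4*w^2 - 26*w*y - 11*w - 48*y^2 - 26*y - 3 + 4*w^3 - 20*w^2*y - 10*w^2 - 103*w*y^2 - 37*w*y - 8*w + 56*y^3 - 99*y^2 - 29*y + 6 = 4*w^3 + w^2*(-20*y - 6) + w*(-103*y^2 - 63*y - 18) + 56*y^3 - 147*y^2 - 63*y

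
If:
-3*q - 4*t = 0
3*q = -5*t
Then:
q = 0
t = 0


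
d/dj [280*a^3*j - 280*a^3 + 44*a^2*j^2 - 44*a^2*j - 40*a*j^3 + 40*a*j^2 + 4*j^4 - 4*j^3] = 280*a^3 + 88*a^2*j - 44*a^2 - 120*a*j^2 + 80*a*j + 16*j^3 - 12*j^2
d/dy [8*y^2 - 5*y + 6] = 16*y - 5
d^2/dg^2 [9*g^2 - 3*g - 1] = 18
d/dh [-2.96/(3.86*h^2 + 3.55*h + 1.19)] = (22.8512*h + 10.508)/(3.86*h^2 + 3.55*h + 1.19)^2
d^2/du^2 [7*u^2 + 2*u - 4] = 14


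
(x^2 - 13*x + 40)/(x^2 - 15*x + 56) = (x - 5)/(x - 7)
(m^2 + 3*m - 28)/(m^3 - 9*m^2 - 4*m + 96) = (m + 7)/(m^2 - 5*m - 24)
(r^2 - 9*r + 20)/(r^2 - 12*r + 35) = (r - 4)/(r - 7)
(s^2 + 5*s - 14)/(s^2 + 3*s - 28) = (s - 2)/(s - 4)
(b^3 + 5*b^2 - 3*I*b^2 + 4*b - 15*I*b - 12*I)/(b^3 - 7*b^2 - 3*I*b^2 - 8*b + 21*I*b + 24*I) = (b + 4)/(b - 8)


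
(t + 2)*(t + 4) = t^2 + 6*t + 8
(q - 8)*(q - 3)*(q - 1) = q^3 - 12*q^2 + 35*q - 24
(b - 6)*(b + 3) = b^2 - 3*b - 18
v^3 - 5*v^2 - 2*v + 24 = (v - 4)*(v - 3)*(v + 2)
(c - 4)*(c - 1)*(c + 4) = c^3 - c^2 - 16*c + 16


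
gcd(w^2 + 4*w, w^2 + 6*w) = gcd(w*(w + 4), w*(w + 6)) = w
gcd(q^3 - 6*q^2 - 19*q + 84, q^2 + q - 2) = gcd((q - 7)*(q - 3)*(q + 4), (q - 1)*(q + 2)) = 1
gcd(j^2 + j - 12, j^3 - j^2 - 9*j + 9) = j - 3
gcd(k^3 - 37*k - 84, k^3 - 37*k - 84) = k^3 - 37*k - 84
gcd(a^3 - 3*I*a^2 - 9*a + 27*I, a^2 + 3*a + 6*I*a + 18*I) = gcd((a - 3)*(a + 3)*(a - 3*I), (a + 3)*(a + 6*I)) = a + 3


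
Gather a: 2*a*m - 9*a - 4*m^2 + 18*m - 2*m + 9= a*(2*m - 9) - 4*m^2 + 16*m + 9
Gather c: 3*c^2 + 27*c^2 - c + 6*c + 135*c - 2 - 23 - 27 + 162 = 30*c^2 + 140*c + 110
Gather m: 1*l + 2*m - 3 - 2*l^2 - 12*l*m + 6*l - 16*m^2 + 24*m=-2*l^2 + 7*l - 16*m^2 + m*(26 - 12*l) - 3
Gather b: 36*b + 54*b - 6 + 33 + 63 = 90*b + 90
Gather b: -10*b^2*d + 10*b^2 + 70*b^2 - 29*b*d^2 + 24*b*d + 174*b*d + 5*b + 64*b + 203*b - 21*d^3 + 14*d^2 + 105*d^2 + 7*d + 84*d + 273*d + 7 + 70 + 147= b^2*(80 - 10*d) + b*(-29*d^2 + 198*d + 272) - 21*d^3 + 119*d^2 + 364*d + 224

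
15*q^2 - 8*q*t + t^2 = (-5*q + t)*(-3*q + t)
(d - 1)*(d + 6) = d^2 + 5*d - 6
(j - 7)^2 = j^2 - 14*j + 49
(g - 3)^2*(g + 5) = g^3 - g^2 - 21*g + 45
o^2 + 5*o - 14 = (o - 2)*(o + 7)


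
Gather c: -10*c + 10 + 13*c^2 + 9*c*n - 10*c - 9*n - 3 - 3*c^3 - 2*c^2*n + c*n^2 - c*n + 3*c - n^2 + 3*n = -3*c^3 + c^2*(13 - 2*n) + c*(n^2 + 8*n - 17) - n^2 - 6*n + 7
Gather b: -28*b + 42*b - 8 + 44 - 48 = 14*b - 12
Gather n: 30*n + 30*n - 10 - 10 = 60*n - 20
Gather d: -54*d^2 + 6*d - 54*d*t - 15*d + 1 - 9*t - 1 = -54*d^2 + d*(-54*t - 9) - 9*t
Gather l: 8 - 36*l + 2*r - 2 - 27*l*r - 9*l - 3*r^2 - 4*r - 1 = l*(-27*r - 45) - 3*r^2 - 2*r + 5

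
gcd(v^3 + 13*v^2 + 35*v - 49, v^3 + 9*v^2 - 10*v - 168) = v + 7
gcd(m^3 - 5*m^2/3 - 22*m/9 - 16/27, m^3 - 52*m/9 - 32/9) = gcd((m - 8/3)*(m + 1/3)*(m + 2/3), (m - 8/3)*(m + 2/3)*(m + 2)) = m^2 - 2*m - 16/9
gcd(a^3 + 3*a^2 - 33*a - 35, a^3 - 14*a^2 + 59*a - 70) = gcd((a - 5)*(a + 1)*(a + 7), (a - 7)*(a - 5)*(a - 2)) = a - 5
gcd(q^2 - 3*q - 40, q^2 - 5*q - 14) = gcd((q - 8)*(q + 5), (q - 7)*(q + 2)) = 1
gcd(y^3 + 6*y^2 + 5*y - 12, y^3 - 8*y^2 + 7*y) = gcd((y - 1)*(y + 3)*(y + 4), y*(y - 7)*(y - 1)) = y - 1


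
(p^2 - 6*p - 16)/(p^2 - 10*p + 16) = (p + 2)/(p - 2)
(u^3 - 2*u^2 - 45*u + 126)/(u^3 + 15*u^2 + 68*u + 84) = (u^2 - 9*u + 18)/(u^2 + 8*u + 12)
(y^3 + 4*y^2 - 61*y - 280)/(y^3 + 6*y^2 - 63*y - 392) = (y + 5)/(y + 7)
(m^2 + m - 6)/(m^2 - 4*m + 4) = (m + 3)/(m - 2)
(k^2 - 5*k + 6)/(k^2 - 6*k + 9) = (k - 2)/(k - 3)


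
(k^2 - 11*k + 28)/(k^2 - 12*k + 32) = (k - 7)/(k - 8)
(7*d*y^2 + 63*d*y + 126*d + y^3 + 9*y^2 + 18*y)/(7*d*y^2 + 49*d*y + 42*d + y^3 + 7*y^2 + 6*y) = (y + 3)/(y + 1)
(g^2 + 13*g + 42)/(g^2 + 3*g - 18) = (g + 7)/(g - 3)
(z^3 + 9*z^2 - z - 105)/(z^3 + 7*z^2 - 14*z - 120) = (z^2 + 4*z - 21)/(z^2 + 2*z - 24)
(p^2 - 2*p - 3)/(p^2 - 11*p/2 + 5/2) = 2*(p^2 - 2*p - 3)/(2*p^2 - 11*p + 5)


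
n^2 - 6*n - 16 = (n - 8)*(n + 2)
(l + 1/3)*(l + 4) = l^2 + 13*l/3 + 4/3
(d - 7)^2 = d^2 - 14*d + 49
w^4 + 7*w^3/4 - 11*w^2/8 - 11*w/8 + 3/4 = (w - 3/4)*(w - 1/2)*(w + 1)*(w + 2)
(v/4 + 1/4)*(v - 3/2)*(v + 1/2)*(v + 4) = v^4/4 + v^3 - 7*v^2/16 - 31*v/16 - 3/4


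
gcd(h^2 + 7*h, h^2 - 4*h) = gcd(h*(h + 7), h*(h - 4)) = h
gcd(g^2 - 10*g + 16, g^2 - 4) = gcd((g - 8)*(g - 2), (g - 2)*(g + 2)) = g - 2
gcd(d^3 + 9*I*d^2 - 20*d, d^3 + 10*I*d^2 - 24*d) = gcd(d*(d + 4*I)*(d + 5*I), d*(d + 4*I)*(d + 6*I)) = d^2 + 4*I*d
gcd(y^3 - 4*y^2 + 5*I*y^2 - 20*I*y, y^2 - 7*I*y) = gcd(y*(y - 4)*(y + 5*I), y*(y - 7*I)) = y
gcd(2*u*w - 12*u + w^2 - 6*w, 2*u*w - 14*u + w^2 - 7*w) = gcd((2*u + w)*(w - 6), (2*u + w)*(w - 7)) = 2*u + w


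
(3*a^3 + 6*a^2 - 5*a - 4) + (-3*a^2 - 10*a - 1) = 3*a^3 + 3*a^2 - 15*a - 5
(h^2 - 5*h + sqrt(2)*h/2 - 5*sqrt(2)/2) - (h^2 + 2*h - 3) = -7*h + sqrt(2)*h/2 - 5*sqrt(2)/2 + 3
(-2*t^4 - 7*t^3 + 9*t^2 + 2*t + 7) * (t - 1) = -2*t^5 - 5*t^4 + 16*t^3 - 7*t^2 + 5*t - 7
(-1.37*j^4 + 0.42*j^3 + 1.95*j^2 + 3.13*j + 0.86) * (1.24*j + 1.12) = -1.6988*j^5 - 1.0136*j^4 + 2.8884*j^3 + 6.0652*j^2 + 4.572*j + 0.9632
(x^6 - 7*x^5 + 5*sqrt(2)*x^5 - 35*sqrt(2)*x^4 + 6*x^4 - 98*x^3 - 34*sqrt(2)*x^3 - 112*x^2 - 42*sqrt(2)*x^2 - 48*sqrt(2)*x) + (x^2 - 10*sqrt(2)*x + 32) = x^6 - 7*x^5 + 5*sqrt(2)*x^5 - 35*sqrt(2)*x^4 + 6*x^4 - 98*x^3 - 34*sqrt(2)*x^3 - 111*x^2 - 42*sqrt(2)*x^2 - 58*sqrt(2)*x + 32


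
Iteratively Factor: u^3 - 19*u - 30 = (u + 2)*(u^2 - 2*u - 15) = (u + 2)*(u + 3)*(u - 5)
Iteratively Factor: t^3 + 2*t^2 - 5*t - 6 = (t + 1)*(t^2 + t - 6) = (t - 2)*(t + 1)*(t + 3)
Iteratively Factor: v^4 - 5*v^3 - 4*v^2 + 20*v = (v)*(v^3 - 5*v^2 - 4*v + 20) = v*(v + 2)*(v^2 - 7*v + 10) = v*(v - 5)*(v + 2)*(v - 2)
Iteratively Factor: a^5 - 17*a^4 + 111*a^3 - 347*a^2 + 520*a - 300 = (a - 2)*(a^4 - 15*a^3 + 81*a^2 - 185*a + 150) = (a - 5)*(a - 2)*(a^3 - 10*a^2 + 31*a - 30) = (a - 5)*(a - 2)^2*(a^2 - 8*a + 15) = (a - 5)*(a - 3)*(a - 2)^2*(a - 5)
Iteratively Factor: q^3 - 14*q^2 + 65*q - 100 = (q - 5)*(q^2 - 9*q + 20) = (q - 5)*(q - 4)*(q - 5)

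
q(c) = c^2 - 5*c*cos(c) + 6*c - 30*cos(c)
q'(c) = 5*c*sin(c) + 2*c + 30*sin(c) - 5*cos(c) + 6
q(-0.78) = -22.63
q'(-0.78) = -17.47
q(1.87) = 26.32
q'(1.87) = 48.82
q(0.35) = -27.60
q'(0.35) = 12.89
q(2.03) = 34.10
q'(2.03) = 48.27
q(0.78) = -18.81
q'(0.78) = 27.85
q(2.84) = 67.31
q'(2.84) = 29.58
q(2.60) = 59.21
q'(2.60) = 37.65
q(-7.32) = 13.02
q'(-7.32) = -5.50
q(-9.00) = 13.33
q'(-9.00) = -1.26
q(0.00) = -30.00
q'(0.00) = 1.00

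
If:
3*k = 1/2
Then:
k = 1/6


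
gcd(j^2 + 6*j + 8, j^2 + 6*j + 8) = j^2 + 6*j + 8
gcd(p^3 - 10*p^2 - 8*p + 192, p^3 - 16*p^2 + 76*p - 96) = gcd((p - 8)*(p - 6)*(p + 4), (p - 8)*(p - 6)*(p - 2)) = p^2 - 14*p + 48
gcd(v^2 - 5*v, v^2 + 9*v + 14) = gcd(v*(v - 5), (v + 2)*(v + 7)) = 1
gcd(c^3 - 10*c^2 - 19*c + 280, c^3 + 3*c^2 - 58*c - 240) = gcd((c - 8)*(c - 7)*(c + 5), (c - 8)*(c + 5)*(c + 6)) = c^2 - 3*c - 40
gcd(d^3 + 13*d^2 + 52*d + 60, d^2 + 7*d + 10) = d^2 + 7*d + 10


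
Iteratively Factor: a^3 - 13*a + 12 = (a + 4)*(a^2 - 4*a + 3) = (a - 1)*(a + 4)*(a - 3)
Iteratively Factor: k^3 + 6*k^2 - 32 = (k + 4)*(k^2 + 2*k - 8) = (k + 4)^2*(k - 2)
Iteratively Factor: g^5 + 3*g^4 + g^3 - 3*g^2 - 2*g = (g + 1)*(g^4 + 2*g^3 - g^2 - 2*g) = (g + 1)^2*(g^3 + g^2 - 2*g) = (g + 1)^2*(g + 2)*(g^2 - g) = g*(g + 1)^2*(g + 2)*(g - 1)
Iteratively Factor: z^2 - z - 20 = (z + 4)*(z - 5)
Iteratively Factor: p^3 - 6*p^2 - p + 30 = (p - 3)*(p^2 - 3*p - 10) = (p - 3)*(p + 2)*(p - 5)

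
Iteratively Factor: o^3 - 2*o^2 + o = (o)*(o^2 - 2*o + 1) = o*(o - 1)*(o - 1)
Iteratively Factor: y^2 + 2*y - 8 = (y + 4)*(y - 2)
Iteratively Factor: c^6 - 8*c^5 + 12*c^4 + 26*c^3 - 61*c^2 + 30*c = (c - 1)*(c^5 - 7*c^4 + 5*c^3 + 31*c^2 - 30*c) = c*(c - 1)*(c^4 - 7*c^3 + 5*c^2 + 31*c - 30) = c*(c - 5)*(c - 1)*(c^3 - 2*c^2 - 5*c + 6) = c*(c - 5)*(c - 1)^2*(c^2 - c - 6) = c*(c - 5)*(c - 1)^2*(c + 2)*(c - 3)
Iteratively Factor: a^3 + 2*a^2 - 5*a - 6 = (a + 1)*(a^2 + a - 6) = (a - 2)*(a + 1)*(a + 3)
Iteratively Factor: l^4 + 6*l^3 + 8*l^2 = (l + 4)*(l^3 + 2*l^2) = l*(l + 4)*(l^2 + 2*l) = l^2*(l + 4)*(l + 2)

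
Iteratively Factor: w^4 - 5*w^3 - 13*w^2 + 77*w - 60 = (w - 5)*(w^3 - 13*w + 12) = (w - 5)*(w - 3)*(w^2 + 3*w - 4) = (w - 5)*(w - 3)*(w + 4)*(w - 1)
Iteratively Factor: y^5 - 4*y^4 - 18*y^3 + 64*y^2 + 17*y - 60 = (y + 4)*(y^4 - 8*y^3 + 14*y^2 + 8*y - 15) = (y - 3)*(y + 4)*(y^3 - 5*y^2 - y + 5) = (y - 5)*(y - 3)*(y + 4)*(y^2 - 1) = (y - 5)*(y - 3)*(y - 1)*(y + 4)*(y + 1)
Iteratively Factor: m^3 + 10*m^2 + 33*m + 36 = (m + 3)*(m^2 + 7*m + 12) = (m + 3)*(m + 4)*(m + 3)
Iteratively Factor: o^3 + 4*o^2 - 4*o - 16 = (o + 4)*(o^2 - 4) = (o - 2)*(o + 4)*(o + 2)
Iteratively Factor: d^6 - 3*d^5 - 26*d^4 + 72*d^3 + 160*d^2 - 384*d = (d + 4)*(d^5 - 7*d^4 + 2*d^3 + 64*d^2 - 96*d) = (d - 2)*(d + 4)*(d^4 - 5*d^3 - 8*d^2 + 48*d) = d*(d - 2)*(d + 4)*(d^3 - 5*d^2 - 8*d + 48) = d*(d - 4)*(d - 2)*(d + 4)*(d^2 - d - 12) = d*(d - 4)*(d - 2)*(d + 3)*(d + 4)*(d - 4)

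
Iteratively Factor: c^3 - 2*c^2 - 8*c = (c + 2)*(c^2 - 4*c) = (c - 4)*(c + 2)*(c)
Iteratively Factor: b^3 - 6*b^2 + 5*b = (b - 1)*(b^2 - 5*b) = b*(b - 1)*(b - 5)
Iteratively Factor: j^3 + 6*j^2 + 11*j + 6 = (j + 1)*(j^2 + 5*j + 6) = (j + 1)*(j + 2)*(j + 3)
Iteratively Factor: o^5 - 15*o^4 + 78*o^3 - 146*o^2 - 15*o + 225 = (o + 1)*(o^4 - 16*o^3 + 94*o^2 - 240*o + 225) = (o - 3)*(o + 1)*(o^3 - 13*o^2 + 55*o - 75) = (o - 3)^2*(o + 1)*(o^2 - 10*o + 25) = (o - 5)*(o - 3)^2*(o + 1)*(o - 5)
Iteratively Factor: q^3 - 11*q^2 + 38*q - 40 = (q - 5)*(q^2 - 6*q + 8) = (q - 5)*(q - 4)*(q - 2)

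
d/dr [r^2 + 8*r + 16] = 2*r + 8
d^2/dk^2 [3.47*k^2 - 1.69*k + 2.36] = 6.94000000000000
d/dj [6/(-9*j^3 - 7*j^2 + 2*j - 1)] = 6*(27*j^2 + 14*j - 2)/(9*j^3 + 7*j^2 - 2*j + 1)^2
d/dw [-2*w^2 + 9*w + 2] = 9 - 4*w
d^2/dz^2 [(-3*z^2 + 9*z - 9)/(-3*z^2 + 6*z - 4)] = 6*(-9*z^3 + 45*z^2 - 54*z + 16)/(27*z^6 - 162*z^5 + 432*z^4 - 648*z^3 + 576*z^2 - 288*z + 64)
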